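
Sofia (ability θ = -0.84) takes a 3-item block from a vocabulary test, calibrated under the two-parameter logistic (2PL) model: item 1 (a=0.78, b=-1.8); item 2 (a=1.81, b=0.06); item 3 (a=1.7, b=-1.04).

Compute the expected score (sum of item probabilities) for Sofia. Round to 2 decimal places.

P(θ) = 1 / (1 + exp(−a(θ − b)))
P_1 = 1/(1+e^{-0.7488}) = 0.6789
P_2 = 1/(1+e^{1.6290}) = 0.1640
P_3 = 1/(1+e^{-0.3400}) = 0.5842
E[score] = 0.6789 + 0.1640 + 0.5842 = 1.4271

1.43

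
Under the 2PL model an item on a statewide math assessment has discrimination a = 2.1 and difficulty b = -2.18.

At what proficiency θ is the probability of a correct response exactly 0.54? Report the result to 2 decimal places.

P(θ) = 1 / (1 + exp(−a(θ − b)))
logit = ln(0.5400/0.4600) = 0.1603
θ = b + logit/(a) = -2.18 + 0.1603/2.1000 = -2.1036

-2.10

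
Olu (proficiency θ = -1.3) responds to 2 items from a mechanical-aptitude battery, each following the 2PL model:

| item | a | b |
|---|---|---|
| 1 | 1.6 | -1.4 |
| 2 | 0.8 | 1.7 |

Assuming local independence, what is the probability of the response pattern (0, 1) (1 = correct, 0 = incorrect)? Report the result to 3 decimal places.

0.038

P(θ) = 1 / (1 + exp(−a(θ − b)))
P_1 = 1/(1+e^{-0.1600}) = 0.5399
P_2 = 1/(1+e^{2.4000}) = 0.0832
L = (1−P_1) × P_2 = 0.4601 × 0.0832 = 0.03827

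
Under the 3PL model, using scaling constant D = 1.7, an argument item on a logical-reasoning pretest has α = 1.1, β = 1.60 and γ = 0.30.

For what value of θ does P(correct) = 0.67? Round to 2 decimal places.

P(θ) = γ + (1 − γ) · 1 / (1 + exp(−D·α(θ − β)))
Remove guessing floor: (0.67 − 0.30)/(1 − 0.30) = 0.5286
logit = ln(0.5286/0.4714) = 0.1144
θ = β + logit/(1.7·α) = 1.60 + 0.1144/1.8700 = 1.6612

1.66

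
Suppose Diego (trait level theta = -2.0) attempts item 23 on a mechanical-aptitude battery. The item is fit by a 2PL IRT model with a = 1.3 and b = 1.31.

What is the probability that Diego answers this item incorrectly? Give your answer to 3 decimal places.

0.987

P(theta) = 1 / (1 + exp(−a(theta − b)))
Exponent: 1.3 × (-2.0 − 1.31) = -4.3030
1/(1 + e^{4.3030}) = 0.0133
P(incorrect) = 1 − 0.0133 = 0.9867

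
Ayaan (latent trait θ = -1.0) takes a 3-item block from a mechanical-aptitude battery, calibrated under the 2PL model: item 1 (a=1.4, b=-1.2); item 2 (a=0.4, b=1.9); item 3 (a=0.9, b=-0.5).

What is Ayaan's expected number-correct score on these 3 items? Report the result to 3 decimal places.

1.198

P(θ) = 1 / (1 + exp(−a(θ − b)))
P_1 = 1/(1+e^{-0.2800}) = 0.5695
P_2 = 1/(1+e^{1.1600}) = 0.2387
P_3 = 1/(1+e^{0.4500}) = 0.3894
E[score] = 0.5695 + 0.2387 + 0.3894 = 1.1976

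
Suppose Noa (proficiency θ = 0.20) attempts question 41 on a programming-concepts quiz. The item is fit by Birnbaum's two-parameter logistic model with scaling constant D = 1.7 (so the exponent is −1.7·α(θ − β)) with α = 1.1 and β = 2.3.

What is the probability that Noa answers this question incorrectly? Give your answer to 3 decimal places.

0.981

P(θ) = 1 / (1 + exp(−D·α(θ − β)))
Exponent: 1.7 × 1.1 × (0.20 − 2.3) = -3.9270
1/(1 + e^{3.9270}) = 0.0193
P = 0.0193
P(incorrect) = 1 − 0.0193 = 0.9807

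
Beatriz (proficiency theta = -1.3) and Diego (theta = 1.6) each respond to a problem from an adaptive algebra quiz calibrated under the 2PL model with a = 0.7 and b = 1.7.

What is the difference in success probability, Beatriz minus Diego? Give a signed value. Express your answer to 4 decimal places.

P(theta) = 1 / (1 + exp(−a(theta − b)))
P(Beatriz) = 0.1091  [exponent -2.1000]
P(Diego) = 0.4825  [exponent -0.0700]
Difference = 0.1091 − 0.4825 = -0.3734

-0.3734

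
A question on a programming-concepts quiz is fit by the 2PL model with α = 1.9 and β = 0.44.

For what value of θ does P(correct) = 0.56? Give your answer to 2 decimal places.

P(θ) = 1 / (1 + exp(−α(θ − β)))
logit = ln(0.5600/0.4400) = 0.2412
θ = β + logit/(α) = 0.44 + 0.2412/1.9000 = 0.5669

0.57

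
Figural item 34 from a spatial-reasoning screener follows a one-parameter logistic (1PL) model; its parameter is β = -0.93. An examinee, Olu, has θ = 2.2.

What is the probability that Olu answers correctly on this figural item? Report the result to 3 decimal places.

P(θ) = 1 / (1 + exp(−(θ − β)))
Exponent: (2.2 − (-0.93)) = 3.1300
1/(1 + e^{-3.1300}) = 0.9581
P = 0.9581

0.958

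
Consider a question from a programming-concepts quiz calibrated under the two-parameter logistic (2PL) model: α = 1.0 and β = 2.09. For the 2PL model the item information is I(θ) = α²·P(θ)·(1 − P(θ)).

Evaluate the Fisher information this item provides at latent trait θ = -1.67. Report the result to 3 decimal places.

0.022

P = 1/(1+e^{3.7600}) = 0.0228
P(1−P) = 0.0228 × 0.9772 = 0.0222
I = α² × P(1−P) = 1.0² × 0.0222 = 0.02224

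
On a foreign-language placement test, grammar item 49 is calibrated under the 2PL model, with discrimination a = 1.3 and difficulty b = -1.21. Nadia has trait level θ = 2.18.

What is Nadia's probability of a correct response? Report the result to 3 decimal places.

0.988

P(θ) = 1 / (1 + exp(−a(θ − b)))
Exponent: 1.3 × (2.18 − (-1.21)) = 4.4070
1/(1 + e^{-4.4070}) = 0.9880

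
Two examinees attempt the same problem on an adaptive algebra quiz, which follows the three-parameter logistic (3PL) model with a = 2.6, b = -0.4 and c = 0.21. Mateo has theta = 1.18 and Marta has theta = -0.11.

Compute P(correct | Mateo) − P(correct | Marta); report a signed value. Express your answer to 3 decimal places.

P(theta) = c + (1 − c) · 1 / (1 + exp(−a(theta − b)))
P(Mateo) = 0.9872  [exponent 4.1080]
P(Marta) = 0.7472  [exponent 0.7540]
Difference = 0.9872 − 0.7472 = 0.2400

0.240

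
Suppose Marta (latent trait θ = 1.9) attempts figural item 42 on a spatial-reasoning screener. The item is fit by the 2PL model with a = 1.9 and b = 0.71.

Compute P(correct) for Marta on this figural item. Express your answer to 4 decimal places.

P(θ) = 1 / (1 + exp(−a(θ − b)))
Exponent: 1.9 × (1.9 − 0.71) = 2.2610
1/(1 + e^{-2.2610}) = 0.9056

0.9056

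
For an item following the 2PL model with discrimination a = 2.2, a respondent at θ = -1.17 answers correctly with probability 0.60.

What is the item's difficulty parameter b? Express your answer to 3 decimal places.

-1.354

P(θ) = 1 / (1 + exp(−a(θ − b)))
logit(0.60) = ln(0.60/0.40) = 0.4055
b = θ − logit/(a) = -1.17 − 0.4055/2.2000 = -1.3543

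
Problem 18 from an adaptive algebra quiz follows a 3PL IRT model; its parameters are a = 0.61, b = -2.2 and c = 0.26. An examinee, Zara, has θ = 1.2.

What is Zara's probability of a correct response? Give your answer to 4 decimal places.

0.9174

P(θ) = c + (1 − c) · 1 / (1 + exp(−a(θ − b)))
Exponent: 0.61 × (1.2 − (-2.2)) = 2.0740
1/(1 + e^{-2.0740}) = 0.8884
P = 0.26 + 0.74 × 0.8884 = 0.9174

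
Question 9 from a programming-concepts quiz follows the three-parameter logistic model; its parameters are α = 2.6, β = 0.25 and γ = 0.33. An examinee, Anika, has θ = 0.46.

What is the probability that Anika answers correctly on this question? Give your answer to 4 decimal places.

P(θ) = γ + (1 − γ) · 1 / (1 + exp(−α(θ − β)))
Exponent: 2.6 × (0.46 − 0.25) = 0.5460
1/(1 + e^{-0.5460}) = 0.6332
P = 0.33 + 0.67 × 0.6332 = 0.7542

0.7542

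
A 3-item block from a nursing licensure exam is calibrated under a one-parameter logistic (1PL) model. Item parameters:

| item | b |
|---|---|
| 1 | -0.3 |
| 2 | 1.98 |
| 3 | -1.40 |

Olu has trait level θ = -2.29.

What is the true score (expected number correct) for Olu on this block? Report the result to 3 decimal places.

0.425

P(θ) = 1 / (1 + exp(−(θ − b)))
P_1 = 1/(1+e^{1.9900}) = 0.1203
P_2 = 1/(1+e^{4.2700}) = 0.0138
P_3 = 1/(1+e^{0.8900}) = 0.2911
E[score] = 0.1203 + 0.0138 + 0.2911 = 0.4252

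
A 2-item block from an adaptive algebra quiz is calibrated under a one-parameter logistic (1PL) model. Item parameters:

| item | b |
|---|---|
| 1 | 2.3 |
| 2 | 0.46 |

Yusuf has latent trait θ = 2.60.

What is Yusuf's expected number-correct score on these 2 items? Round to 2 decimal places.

P(θ) = 1 / (1 + exp(−(θ − b)))
P_1 = 1/(1+e^{-0.3000}) = 0.5744
P_2 = 1/(1+e^{-2.1400}) = 0.8947
E[score] = 0.5744 + 0.8947 = 1.4692

1.47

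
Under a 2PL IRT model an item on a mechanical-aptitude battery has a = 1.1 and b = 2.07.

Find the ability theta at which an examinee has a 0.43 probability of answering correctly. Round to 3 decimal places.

P(theta) = 1 / (1 + exp(−a(theta − b)))
logit = ln(0.4300/0.5700) = -0.2819
theta = b + logit/(a) = 2.07 + (-0.2819)/1.1000 = 1.8138

1.814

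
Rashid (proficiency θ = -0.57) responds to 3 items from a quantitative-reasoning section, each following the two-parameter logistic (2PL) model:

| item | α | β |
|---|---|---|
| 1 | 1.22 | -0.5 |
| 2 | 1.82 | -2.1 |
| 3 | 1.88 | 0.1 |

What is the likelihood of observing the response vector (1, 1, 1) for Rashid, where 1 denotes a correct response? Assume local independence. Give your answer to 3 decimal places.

P(θ) = 1 / (1 + exp(−α(θ − β)))
P_1 = 1/(1+e^{0.0854}) = 0.4787
P_2 = 1/(1+e^{-2.7846}) = 0.9418
P_3 = 1/(1+e^{1.2596}) = 0.2210
L = P_1 × P_2 × P_3 = 0.4787 × 0.9418 × 0.2210 = 0.09965

0.100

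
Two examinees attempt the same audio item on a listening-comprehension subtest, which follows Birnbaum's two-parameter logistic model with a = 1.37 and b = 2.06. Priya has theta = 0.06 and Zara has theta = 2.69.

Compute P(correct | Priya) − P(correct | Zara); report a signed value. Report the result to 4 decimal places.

P(theta) = 1 / (1 + exp(−a(theta − b)))
P(Priya) = 0.0607  [exponent -2.7400]
P(Zara) = 0.7033  [exponent 0.8631]
Difference = 0.0607 − 0.7033 = -0.6427

-0.6427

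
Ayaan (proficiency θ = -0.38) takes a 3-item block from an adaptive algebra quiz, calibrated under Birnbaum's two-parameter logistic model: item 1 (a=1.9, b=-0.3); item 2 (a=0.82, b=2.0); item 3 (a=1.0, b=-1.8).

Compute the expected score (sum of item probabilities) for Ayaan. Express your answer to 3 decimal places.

1.392

P(θ) = 1 / (1 + exp(−a(θ − b)))
P_1 = 1/(1+e^{0.1520}) = 0.4621
P_2 = 1/(1+e^{1.9516}) = 0.1244
P_3 = 1/(1+e^{-1.4200}) = 0.8053
E[score] = 0.4621 + 0.1244 + 0.8053 = 1.3918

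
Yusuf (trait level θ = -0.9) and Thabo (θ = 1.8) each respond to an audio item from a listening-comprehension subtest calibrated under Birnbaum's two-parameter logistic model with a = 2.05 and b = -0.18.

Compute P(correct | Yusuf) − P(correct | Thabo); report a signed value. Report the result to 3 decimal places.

-0.797

P(θ) = 1 / (1 + exp(−a(θ − b)))
P(Yusuf) = 0.1860  [exponent -1.4760]
P(Thabo) = 0.9830  [exponent 4.0590]
Difference = 0.1860 − 0.9830 = -0.7970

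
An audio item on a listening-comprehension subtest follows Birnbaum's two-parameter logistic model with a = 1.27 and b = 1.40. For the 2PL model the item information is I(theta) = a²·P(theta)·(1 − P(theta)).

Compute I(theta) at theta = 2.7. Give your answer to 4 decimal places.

0.2178

P = 1/(1+e^{-1.6510}) = 0.8390
P(1−P) = 0.8390 × 0.1610 = 0.1351
I = a² × P(1−P) = 1.27² × 0.1351 = 0.21784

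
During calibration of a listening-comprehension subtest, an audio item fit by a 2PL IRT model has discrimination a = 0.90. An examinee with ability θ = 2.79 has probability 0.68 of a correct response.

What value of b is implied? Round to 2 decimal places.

P(θ) = 1 / (1 + exp(−a(θ − b)))
logit(0.68) = ln(0.68/0.32) = 0.7538
b = θ − logit/(a) = 2.79 − 0.7538/0.9000 = 1.9525

1.95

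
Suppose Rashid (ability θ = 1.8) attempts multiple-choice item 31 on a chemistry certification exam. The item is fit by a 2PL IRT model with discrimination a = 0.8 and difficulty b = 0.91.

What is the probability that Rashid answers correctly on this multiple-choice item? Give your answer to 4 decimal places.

P(θ) = 1 / (1 + exp(−a(θ − b)))
Exponent: 0.8 × (1.8 − 0.91) = 0.7120
1/(1 + e^{-0.7120}) = 0.6708

0.6708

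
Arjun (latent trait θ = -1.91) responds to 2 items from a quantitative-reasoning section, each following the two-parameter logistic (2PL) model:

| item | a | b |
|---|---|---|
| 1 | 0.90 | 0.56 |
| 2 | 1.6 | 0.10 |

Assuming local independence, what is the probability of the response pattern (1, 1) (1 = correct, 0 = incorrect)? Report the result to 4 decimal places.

0.0038

P(θ) = 1 / (1 + exp(−a(θ − b)))
P_1 = 1/(1+e^{2.2230}) = 0.0977
P_2 = 1/(1+e^{3.2160}) = 0.0386
L = P_1 × P_2 = 0.0977 × 0.0386 = 0.00377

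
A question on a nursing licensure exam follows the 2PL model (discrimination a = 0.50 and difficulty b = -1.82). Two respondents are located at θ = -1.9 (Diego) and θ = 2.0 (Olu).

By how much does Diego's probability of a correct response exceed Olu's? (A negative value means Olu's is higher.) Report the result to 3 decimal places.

-0.381

P(θ) = 1 / (1 + exp(−a(θ − b)))
P(Diego) = 0.4900  [exponent -0.0400]
P(Olu) = 0.8710  [exponent 1.9100]
Difference = 0.4900 − 0.8710 = -0.3810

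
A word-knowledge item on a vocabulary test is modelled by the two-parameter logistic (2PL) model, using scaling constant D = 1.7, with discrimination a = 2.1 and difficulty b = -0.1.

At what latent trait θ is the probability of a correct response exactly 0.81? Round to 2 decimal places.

P(θ) = 1 / (1 + exp(−D·a(θ − b)))
logit = ln(0.8100/0.1900) = 1.4500
θ = b + logit/(1.7·a) = -0.1 + 1.4500/3.5700 = 0.3062

0.31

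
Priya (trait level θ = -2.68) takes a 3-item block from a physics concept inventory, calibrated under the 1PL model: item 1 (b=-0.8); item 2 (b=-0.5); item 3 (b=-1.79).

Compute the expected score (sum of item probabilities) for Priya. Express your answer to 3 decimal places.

0.525

P(θ) = 1 / (1 + exp(−(θ − b)))
P_1 = 1/(1+e^{1.8800}) = 0.1324
P_2 = 1/(1+e^{2.1800}) = 0.1016
P_3 = 1/(1+e^{0.8900}) = 0.2911
E[score] = 0.1324 + 0.1016 + 0.2911 = 0.5251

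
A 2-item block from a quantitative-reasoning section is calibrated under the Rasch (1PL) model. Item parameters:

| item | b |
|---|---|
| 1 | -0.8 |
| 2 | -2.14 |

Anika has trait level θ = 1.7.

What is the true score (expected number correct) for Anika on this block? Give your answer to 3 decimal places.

1.903

P(θ) = 1 / (1 + exp(−(θ − b)))
P_1 = 1/(1+e^{-2.5000}) = 0.9241
P_2 = 1/(1+e^{-3.8400}) = 0.9790
E[score] = 0.9241 + 0.9790 = 1.9031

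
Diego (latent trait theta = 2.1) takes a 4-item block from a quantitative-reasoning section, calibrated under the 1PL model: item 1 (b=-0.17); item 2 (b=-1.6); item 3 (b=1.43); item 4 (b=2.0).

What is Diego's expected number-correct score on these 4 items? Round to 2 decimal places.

3.07

P(theta) = 1 / (1 + exp(−(theta − b)))
P_1 = 1/(1+e^{-2.2700}) = 0.9064
P_2 = 1/(1+e^{-3.7000}) = 0.9759
P_3 = 1/(1+e^{-0.6700}) = 0.6615
P_4 = 1/(1+e^{-0.1000}) = 0.5250
E[score] = 0.9064 + 0.9759 + 0.6615 + 0.5250 = 3.0687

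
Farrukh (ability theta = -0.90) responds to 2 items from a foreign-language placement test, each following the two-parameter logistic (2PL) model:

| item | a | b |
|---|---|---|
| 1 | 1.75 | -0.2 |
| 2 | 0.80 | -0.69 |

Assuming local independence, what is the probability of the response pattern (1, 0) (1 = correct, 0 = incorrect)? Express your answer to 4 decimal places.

0.1230

P(theta) = 1 / (1 + exp(−a(theta − b)))
P_1 = 1/(1+e^{1.2250}) = 0.2271
P_2 = 1/(1+e^{0.1680}) = 0.4581
L = P_1 × (1−P_2) = 0.2271 × 0.5419 = 0.12304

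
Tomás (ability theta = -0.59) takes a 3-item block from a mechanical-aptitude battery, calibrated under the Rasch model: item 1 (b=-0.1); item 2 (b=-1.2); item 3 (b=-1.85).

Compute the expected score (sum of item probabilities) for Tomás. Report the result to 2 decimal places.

1.81

P(theta) = 1 / (1 + exp(−(theta − b)))
P_1 = 1/(1+e^{0.4900}) = 0.3799
P_2 = 1/(1+e^{-0.6100}) = 0.6479
P_3 = 1/(1+e^{-1.2600}) = 0.7790
E[score] = 0.3799 + 0.6479 + 0.7790 = 1.8069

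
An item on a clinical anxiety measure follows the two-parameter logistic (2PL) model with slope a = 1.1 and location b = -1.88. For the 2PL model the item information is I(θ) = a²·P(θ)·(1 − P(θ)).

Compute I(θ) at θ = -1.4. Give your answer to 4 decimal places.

P = 1/(1+e^{-0.5280}) = 0.6290
P(1−P) = 0.6290 × 0.3710 = 0.2334
I = a² × P(1−P) = 1.1² × 0.2334 = 0.28236

0.2824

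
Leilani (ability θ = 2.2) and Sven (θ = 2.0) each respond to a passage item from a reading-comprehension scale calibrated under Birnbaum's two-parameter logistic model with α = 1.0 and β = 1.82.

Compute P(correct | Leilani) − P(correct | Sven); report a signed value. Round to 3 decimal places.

P(θ) = 1 / (1 + exp(−α(θ − β)))
P(Leilani) = 0.5939  [exponent 0.3800]
P(Sven) = 0.5449  [exponent 0.1800]
Difference = 0.5939 − 0.5449 = 0.0490

0.049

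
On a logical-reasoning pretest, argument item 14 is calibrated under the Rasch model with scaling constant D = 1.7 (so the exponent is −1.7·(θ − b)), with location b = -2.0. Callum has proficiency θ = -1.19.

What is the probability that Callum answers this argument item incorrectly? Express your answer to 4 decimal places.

P(θ) = 1 / (1 + exp(−D·(θ − b)))
Exponent: 1.7 × (-1.19 − (-2.0)) = 1.3770
1/(1 + e^{-1.3770}) = 0.7985
P = 0.7985
P(incorrect) = 1 − 0.7985 = 0.2015

0.2015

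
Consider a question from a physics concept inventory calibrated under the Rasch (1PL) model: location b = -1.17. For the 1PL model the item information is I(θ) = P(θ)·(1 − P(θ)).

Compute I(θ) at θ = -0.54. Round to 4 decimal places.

P = 1/(1+e^{-0.6300}) = 0.6525
P(1−P) = 0.6525 × 0.3475 = 0.2267
I = P(1−P) = 0.22675

0.2267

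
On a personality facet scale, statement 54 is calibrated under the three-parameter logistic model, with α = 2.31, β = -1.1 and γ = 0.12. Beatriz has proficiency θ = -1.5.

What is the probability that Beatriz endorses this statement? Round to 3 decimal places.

P(θ) = γ + (1 − γ) · 1 / (1 + exp(−α(θ − β)))
Exponent: 2.31 × (-1.5 − (-1.1)) = -0.9240
1/(1 + e^{0.9240}) = 0.2841
P = 0.12 + 0.88 × 0.2841 = 0.3700

0.370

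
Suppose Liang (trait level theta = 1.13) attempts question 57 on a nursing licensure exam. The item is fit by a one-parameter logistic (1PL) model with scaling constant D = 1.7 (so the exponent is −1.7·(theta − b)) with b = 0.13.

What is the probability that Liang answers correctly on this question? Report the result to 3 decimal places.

0.846

P(theta) = 1 / (1 + exp(−D·(theta − b)))
Exponent: 1.7 × (1.13 − 0.13) = 1.7000
1/(1 + e^{-1.7000}) = 0.8455
P = 0.8455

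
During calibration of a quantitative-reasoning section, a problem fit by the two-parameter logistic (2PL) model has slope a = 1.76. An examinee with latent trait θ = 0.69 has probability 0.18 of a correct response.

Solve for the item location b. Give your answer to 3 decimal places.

P(θ) = 1 / (1 + exp(−a(θ − b)))
logit(0.18) = ln(0.18/0.82) = -1.5163
b = θ − logit/(a) = 0.69 − (-1.5163)/1.7600 = 1.5516

1.552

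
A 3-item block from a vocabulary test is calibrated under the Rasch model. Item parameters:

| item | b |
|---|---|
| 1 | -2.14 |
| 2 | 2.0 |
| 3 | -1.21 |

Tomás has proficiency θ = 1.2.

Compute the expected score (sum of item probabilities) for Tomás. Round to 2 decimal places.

2.19

P(θ) = 1 / (1 + exp(−(θ − b)))
P_1 = 1/(1+e^{-3.3400}) = 0.9658
P_2 = 1/(1+e^{0.8000}) = 0.3100
P_3 = 1/(1+e^{-2.4100}) = 0.9176
E[score] = 0.9658 + 0.3100 + 0.9176 = 2.1934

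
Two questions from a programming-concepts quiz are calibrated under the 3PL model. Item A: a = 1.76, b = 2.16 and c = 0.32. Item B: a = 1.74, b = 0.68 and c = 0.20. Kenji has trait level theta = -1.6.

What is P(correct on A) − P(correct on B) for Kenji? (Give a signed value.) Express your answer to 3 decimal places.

0.106

P(theta) = c + (1 − c) · 1 / (1 + exp(−a(theta − b)))
P_A = 0.3209
P_B = 0.2149
P_A − P_B = 0.1060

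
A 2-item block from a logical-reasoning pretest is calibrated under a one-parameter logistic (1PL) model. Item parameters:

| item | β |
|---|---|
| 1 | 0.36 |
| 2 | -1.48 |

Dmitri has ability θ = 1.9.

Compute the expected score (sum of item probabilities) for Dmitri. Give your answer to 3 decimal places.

1.791

P(θ) = 1 / (1 + exp(−(θ − β)))
P_1 = 1/(1+e^{-1.5400}) = 0.8235
P_2 = 1/(1+e^{-3.3800}) = 0.9671
E[score] = 0.8235 + 0.9671 = 1.7905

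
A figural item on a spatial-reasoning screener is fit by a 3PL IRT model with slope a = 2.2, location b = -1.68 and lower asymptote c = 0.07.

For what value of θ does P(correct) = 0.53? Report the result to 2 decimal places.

-1.69

P(θ) = c + (1 − c) · 1 / (1 + exp(−a(θ − b)))
Remove guessing floor: (0.53 − 0.07)/(1 − 0.07) = 0.4946
logit = ln(0.4946/0.5054) = -0.0215
θ = b + logit/(a) = -1.68 + (-0.0215)/2.2000 = -1.6898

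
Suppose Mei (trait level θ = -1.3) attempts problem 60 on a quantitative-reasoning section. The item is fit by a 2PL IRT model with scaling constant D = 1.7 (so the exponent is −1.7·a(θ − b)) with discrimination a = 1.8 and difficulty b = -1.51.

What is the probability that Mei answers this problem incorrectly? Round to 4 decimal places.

P(θ) = 1 / (1 + exp(−D·a(θ − b)))
Exponent: 1.7 × 1.8 × (-1.3 − (-1.51)) = 0.6426
1/(1 + e^{-0.6426}) = 0.6553
P = 0.6553
P(incorrect) = 1 − 0.6553 = 0.3447

0.3447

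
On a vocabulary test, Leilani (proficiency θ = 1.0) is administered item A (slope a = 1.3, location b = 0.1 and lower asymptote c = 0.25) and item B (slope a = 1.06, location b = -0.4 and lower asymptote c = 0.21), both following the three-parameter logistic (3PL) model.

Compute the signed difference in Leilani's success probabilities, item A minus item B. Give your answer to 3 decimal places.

-0.032

P(θ) = c + (1 − c) · 1 / (1 + exp(−a(θ − b)))
P_A = 0.8224
P_B = 0.8540
P_A − P_B = -0.0316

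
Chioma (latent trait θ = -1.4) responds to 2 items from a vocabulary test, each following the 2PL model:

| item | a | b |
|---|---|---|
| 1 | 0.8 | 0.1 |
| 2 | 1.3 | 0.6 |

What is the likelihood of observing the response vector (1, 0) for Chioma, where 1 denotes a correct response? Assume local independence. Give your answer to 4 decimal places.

P(θ) = 1 / (1 + exp(−a(θ − b)))
P_1 = 1/(1+e^{1.2000}) = 0.2315
P_2 = 1/(1+e^{2.6000}) = 0.0691
L = P_1 × (1−P_2) = 0.2315 × 0.9309 = 0.21547

0.2155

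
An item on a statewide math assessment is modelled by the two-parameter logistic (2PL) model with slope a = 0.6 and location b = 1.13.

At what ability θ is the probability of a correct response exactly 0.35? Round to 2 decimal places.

P(θ) = 1 / (1 + exp(−a(θ − b)))
logit = ln(0.3500/0.6500) = -0.6190
θ = b + logit/(a) = 1.13 + (-0.6190)/0.6000 = 0.0983

0.10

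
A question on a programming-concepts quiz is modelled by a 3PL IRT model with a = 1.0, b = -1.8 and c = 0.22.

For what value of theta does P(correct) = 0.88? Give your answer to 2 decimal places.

-0.10

P(theta) = c + (1 − c) · 1 / (1 + exp(−a(theta − b)))
Remove guessing floor: (0.88 − 0.22)/(1 − 0.22) = 0.8462
logit = ln(0.8462/0.1538) = 1.7047
theta = b + logit/(a) = -1.8 + 1.7047/1.0000 = -0.0953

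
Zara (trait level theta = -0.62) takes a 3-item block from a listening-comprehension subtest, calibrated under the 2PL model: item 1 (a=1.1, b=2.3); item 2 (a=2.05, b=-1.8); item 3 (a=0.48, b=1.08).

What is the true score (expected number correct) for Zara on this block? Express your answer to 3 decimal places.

P(theta) = 1 / (1 + exp(−a(theta − b)))
P_1 = 1/(1+e^{3.2120}) = 0.0387
P_2 = 1/(1+e^{-2.4190}) = 0.9183
P_3 = 1/(1+e^{0.8160}) = 0.3066
E[score] = 0.0387 + 0.9183 + 0.3066 = 1.2636

1.264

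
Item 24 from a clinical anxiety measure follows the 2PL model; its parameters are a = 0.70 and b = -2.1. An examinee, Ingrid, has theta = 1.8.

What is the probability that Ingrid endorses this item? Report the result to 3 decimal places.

P(theta) = 1 / (1 + exp(−a(theta − b)))
Exponent: 0.70 × (1.8 − (-2.1)) = 2.7300
1/(1 + e^{-2.7300}) = 0.9388

0.939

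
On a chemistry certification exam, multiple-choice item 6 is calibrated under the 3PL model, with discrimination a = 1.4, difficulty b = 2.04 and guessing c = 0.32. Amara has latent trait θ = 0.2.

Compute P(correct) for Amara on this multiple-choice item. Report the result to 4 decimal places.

P(θ) = c + (1 − c) · 1 / (1 + exp(−a(θ − b)))
Exponent: 1.4 × (0.2 − 2.04) = -2.5760
1/(1 + e^{2.5760}) = 0.0707
P = 0.32 + 0.68 × 0.0707 = 0.3681

0.3681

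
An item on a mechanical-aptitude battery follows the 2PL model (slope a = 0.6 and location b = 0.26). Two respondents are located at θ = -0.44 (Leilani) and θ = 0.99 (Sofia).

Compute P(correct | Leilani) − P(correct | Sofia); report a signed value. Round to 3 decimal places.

-0.211

P(θ) = 1 / (1 + exp(−a(θ − b)))
P(Leilani) = 0.3965  [exponent -0.4200]
P(Sofia) = 0.6078  [exponent 0.4380]
Difference = 0.3965 − 0.6078 = -0.2113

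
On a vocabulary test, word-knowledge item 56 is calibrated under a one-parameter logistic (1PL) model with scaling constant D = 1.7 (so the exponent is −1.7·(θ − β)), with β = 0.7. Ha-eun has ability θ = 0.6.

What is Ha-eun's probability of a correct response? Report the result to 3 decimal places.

0.458

P(θ) = 1 / (1 + exp(−D·(θ − β)))
Exponent: 1.7 × (0.6 − 0.7) = -0.1700
1/(1 + e^{0.1700}) = 0.4576
P = 0.4576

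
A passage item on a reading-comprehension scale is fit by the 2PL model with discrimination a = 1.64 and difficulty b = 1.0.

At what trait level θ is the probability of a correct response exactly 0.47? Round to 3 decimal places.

0.927

P(θ) = 1 / (1 + exp(−a(θ − b)))
logit = ln(0.4700/0.5300) = -0.1201
θ = b + logit/(a) = 1.0 + (-0.1201)/1.6400 = 0.9267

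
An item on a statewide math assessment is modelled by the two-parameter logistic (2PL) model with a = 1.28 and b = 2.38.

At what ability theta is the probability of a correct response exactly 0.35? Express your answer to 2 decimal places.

P(theta) = 1 / (1 + exp(−a(theta − b)))
logit = ln(0.3500/0.6500) = -0.6190
theta = b + logit/(a) = 2.38 + (-0.6190)/1.2800 = 1.8964

1.90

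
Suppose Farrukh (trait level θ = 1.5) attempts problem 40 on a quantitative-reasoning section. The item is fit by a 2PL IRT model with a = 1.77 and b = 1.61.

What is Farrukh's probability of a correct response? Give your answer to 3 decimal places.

P(θ) = 1 / (1 + exp(−a(θ − b)))
Exponent: 1.77 × (1.5 − 1.61) = -0.1947
1/(1 + e^{0.1947}) = 0.4515

0.451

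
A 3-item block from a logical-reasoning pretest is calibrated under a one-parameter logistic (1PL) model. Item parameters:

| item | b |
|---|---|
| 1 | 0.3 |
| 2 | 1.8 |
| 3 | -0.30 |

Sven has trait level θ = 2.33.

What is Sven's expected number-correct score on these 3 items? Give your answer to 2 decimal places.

P(θ) = 1 / (1 + exp(−(θ − b)))
P_1 = 1/(1+e^{-2.0300}) = 0.8839
P_2 = 1/(1+e^{-0.5300}) = 0.6295
P_3 = 1/(1+e^{-2.6300}) = 0.9328
E[score] = 0.8839 + 0.6295 + 0.9328 = 2.4462

2.45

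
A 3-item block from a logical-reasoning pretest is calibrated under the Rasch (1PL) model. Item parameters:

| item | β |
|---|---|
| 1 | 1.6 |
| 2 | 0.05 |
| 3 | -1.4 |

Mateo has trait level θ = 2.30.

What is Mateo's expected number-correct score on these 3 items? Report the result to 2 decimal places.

P(θ) = 1 / (1 + exp(−(θ − β)))
P_1 = 1/(1+e^{-0.7000}) = 0.6682
P_2 = 1/(1+e^{-2.2500}) = 0.9047
P_3 = 1/(1+e^{-3.7000}) = 0.9759
E[score] = 0.6682 + 0.9047 + 0.9759 = 2.5487

2.55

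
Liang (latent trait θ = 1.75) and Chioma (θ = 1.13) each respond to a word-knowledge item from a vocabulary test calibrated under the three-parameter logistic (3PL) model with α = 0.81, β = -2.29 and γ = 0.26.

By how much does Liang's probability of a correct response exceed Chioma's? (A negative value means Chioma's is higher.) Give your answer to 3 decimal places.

0.017

P(θ) = γ + (1 − γ) · 1 / (1 + exp(−α(θ − β)))
P(Liang) = 0.9730  [exponent 3.2724]
P(Chioma) = 0.9564  [exponent 2.7702]
Difference = 0.9730 − 0.9564 = 0.0166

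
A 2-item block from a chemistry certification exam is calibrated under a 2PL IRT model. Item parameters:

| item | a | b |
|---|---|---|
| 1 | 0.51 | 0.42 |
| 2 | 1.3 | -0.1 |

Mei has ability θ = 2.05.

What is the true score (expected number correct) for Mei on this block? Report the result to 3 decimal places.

1.639

P(θ) = 1 / (1 + exp(−a(θ − b)))
P_1 = 1/(1+e^{-0.8313}) = 0.6966
P_2 = 1/(1+e^{-2.7950}) = 0.9424
E[score] = 0.6966 + 0.9424 = 1.6390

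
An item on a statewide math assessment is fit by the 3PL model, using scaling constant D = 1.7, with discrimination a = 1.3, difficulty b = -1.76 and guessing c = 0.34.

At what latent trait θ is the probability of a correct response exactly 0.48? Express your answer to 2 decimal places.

-2.35

P(θ) = c + (1 − c) · 1 / (1 + exp(−D·a(θ − b)))
Remove guessing floor: (0.48 − 0.34)/(1 − 0.34) = 0.2121
logit = ln(0.2121/0.7879) = -1.3122
θ = b + logit/(1.7·a) = -1.76 + (-1.3122)/2.2100 = -2.3537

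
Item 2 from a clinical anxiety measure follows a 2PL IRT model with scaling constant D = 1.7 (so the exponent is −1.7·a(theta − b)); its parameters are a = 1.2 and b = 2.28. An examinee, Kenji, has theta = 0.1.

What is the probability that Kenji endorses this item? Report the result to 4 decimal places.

0.0116

P(theta) = 1 / (1 + exp(−D·a(theta − b)))
Exponent: 1.7 × 1.2 × (0.1 − 2.28) = -4.4472
1/(1 + e^{4.4472}) = 0.0116
P = 0.0116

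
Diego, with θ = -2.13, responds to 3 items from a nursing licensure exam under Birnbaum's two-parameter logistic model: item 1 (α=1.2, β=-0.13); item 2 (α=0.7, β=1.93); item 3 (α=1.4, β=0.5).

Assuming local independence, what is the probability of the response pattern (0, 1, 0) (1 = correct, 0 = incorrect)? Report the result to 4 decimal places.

0.0493

P(θ) = 1 / (1 + exp(−α(θ − β)))
P_1 = 1/(1+e^{2.4000}) = 0.0832
P_2 = 1/(1+e^{2.8420}) = 0.0551
P_3 = 1/(1+e^{3.6820}) = 0.0246
L = (1−P_1) × P_2 × (1−P_3) = 0.9168 × 0.0551 × 0.9754 = 0.04927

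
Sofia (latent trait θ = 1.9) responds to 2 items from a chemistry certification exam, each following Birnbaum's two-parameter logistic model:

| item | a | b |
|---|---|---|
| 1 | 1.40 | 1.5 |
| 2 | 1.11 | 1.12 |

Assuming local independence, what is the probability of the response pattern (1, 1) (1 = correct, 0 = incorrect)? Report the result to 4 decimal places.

0.4480

P(θ) = 1 / (1 + exp(−a(θ − b)))
P_1 = 1/(1+e^{-0.5600}) = 0.6365
P_2 = 1/(1+e^{-0.8658}) = 0.7039
L = P_1 × P_2 = 0.6365 × 0.7039 = 0.44798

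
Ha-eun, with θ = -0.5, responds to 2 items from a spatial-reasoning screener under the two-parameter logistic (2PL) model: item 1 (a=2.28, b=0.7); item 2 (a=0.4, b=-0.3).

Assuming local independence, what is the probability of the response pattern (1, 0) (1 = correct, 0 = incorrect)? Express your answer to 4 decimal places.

0.0317

P(θ) = 1 / (1 + exp(−a(θ − b)))
P_1 = 1/(1+e^{2.7360}) = 0.0609
P_2 = 1/(1+e^{0.0800}) = 0.4800
L = P_1 × (1−P_2) = 0.0609 × 0.5200 = 0.03166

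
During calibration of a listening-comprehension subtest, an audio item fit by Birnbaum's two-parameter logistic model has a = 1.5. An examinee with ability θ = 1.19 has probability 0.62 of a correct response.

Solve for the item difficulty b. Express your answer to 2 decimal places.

P(θ) = 1 / (1 + exp(−a(θ − b)))
logit(0.62) = ln(0.62/0.38) = 0.4895
b = θ − logit/(a) = 1.19 − 0.4895/1.5000 = 0.8636

0.86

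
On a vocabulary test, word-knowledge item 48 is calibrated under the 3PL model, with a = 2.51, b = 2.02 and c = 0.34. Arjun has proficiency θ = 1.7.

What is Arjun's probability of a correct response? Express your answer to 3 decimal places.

P(θ) = c + (1 − c) · 1 / (1 + exp(−a(θ − b)))
Exponent: 2.51 × (1.7 − 2.02) = -0.8032
1/(1 + e^{0.8032}) = 0.3093
P = 0.34 + 0.66 × 0.3093 = 0.5442

0.544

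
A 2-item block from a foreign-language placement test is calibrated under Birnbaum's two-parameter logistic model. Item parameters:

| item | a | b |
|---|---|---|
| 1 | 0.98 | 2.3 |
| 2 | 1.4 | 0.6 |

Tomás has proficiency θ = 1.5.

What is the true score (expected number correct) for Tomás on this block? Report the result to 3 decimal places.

P(θ) = 1 / (1 + exp(−a(θ − b)))
P_1 = 1/(1+e^{0.7840}) = 0.3135
P_2 = 1/(1+e^{-1.2600}) = 0.7790
E[score] = 0.3135 + 0.7790 = 1.0925

1.092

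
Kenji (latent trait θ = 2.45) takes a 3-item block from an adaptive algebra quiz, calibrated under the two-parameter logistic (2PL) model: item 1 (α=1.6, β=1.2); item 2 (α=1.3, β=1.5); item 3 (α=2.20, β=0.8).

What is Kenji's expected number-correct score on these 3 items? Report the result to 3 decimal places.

P(θ) = 1 / (1 + exp(−α(θ − β)))
P_1 = 1/(1+e^{-2.0000}) = 0.8808
P_2 = 1/(1+e^{-1.2350}) = 0.7747
P_3 = 1/(1+e^{-3.6300}) = 0.9742
E[score] = 0.8808 + 0.7747 + 0.9742 = 2.6297

2.630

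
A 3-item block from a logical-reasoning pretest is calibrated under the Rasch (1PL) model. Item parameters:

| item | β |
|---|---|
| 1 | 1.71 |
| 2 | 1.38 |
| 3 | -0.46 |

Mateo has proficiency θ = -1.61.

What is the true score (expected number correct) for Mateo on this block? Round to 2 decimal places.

P(θ) = 1 / (1 + exp(−(θ − β)))
P_1 = 1/(1+e^{3.3200}) = 0.0349
P_2 = 1/(1+e^{2.9900}) = 0.0479
P_3 = 1/(1+e^{1.1500}) = 0.2405
E[score] = 0.0349 + 0.0479 + 0.2405 = 0.3233

0.32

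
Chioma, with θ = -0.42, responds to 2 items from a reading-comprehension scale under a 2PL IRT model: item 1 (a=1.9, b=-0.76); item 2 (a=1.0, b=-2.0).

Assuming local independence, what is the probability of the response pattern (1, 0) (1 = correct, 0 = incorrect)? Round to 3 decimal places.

P(θ) = 1 / (1 + exp(−a(θ − b)))
P_1 = 1/(1+e^{-0.6460}) = 0.6561
P_2 = 1/(1+e^{-1.5800}) = 0.8292
L = P_1 × (1−P_2) = 0.6561 × 0.1708 = 0.11206

0.112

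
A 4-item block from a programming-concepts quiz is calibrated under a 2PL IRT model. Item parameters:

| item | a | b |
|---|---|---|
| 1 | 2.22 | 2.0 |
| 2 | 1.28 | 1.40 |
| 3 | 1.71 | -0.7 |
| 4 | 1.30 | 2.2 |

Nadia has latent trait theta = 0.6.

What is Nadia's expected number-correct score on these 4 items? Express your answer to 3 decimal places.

P(theta) = 1 / (1 + exp(−a(theta − b)))
P_1 = 1/(1+e^{3.1080}) = 0.0428
P_2 = 1/(1+e^{1.0240}) = 0.2642
P_3 = 1/(1+e^{-2.2230}) = 0.9023
P_4 = 1/(1+e^{2.0800}) = 0.1111
E[score] = 0.0428 + 0.2642 + 0.9023 + 0.1111 = 1.3204

1.320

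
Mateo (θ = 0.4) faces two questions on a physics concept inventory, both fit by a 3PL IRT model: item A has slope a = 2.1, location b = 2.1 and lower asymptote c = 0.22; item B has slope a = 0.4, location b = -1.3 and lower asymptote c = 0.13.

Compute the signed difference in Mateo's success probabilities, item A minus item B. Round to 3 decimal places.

P(θ) = c + (1 − c) · 1 / (1 + exp(−a(θ − b)))
P_A = 0.2414
P_B = 0.7075
P_A − P_B = -0.4661

-0.466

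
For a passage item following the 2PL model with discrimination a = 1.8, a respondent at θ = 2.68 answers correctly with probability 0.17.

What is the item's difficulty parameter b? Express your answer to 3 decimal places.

P(θ) = 1 / (1 + exp(−a(θ − b)))
logit(0.17) = ln(0.17/0.83) = -1.5856
b = θ − logit/(a) = 2.68 − (-1.5856)/1.8000 = 3.5609

3.561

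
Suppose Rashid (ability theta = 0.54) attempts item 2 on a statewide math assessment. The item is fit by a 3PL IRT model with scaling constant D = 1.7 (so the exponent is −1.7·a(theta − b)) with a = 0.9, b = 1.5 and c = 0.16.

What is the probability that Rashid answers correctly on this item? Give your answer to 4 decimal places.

0.3172

P(theta) = c + (1 − c) · 1 / (1 + exp(−D·a(theta − b)))
Exponent: 1.7 × 0.9 × (0.54 − 1.5) = -1.4688
1/(1 + e^{1.4688}) = 0.1871
P = 0.16 + 0.84 × 0.1871 = 0.3172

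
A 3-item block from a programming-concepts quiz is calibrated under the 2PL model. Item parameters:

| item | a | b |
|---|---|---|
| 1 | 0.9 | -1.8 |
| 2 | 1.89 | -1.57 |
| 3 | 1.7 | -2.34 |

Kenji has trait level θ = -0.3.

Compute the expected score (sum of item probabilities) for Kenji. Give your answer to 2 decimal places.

P(θ) = 1 / (1 + exp(−a(θ − b)))
P_1 = 1/(1+e^{-1.3500}) = 0.7941
P_2 = 1/(1+e^{-2.4003}) = 0.9169
P_3 = 1/(1+e^{-3.4680}) = 0.9698
E[score] = 0.7941 + 0.9169 + 0.9698 = 2.6807

2.68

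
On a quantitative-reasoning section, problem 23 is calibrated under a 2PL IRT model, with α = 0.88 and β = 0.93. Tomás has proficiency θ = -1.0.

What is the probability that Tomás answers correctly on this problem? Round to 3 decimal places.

0.155

P(θ) = 1 / (1 + exp(−α(θ − β)))
Exponent: 0.88 × (-1.0 − 0.93) = -1.6984
1/(1 + e^{1.6984}) = 0.1547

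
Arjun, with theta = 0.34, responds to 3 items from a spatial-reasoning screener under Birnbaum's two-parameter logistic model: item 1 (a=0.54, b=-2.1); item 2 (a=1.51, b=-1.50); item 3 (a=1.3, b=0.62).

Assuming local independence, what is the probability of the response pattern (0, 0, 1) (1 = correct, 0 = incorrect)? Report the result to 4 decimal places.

0.0051

P(theta) = 1 / (1 + exp(−a(theta − b)))
P_1 = 1/(1+e^{-1.3176}) = 0.7888
P_2 = 1/(1+e^{-2.7784}) = 0.9415
P_3 = 1/(1+e^{0.3640}) = 0.4100
L = (1−P_1) × (1−P_2) × P_3 = 0.2112 × 0.0585 × 0.4100 = 0.00507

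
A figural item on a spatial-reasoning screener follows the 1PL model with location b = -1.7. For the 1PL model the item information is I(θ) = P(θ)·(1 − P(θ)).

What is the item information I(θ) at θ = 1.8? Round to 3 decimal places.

0.028

P = 1/(1+e^{-3.5000}) = 0.9707
P(1−P) = 0.9707 × 0.0293 = 0.0285
I = P(1−P) = 0.02845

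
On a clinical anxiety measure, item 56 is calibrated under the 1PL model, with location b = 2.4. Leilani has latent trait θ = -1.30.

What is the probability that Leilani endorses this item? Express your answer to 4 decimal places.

0.0241

P(θ) = 1 / (1 + exp(−(θ − b)))
Exponent: (-1.30 − 2.4) = -3.7000
1/(1 + e^{3.7000}) = 0.0241
P = 0.0241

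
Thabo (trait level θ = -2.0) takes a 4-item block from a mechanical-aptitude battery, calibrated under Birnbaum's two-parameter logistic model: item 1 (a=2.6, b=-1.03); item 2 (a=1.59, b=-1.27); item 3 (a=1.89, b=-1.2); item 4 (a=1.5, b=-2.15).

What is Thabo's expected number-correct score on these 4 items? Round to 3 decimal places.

P(θ) = 1 / (1 + exp(−a(θ − b)))
P_1 = 1/(1+e^{2.5220}) = 0.0743
P_2 = 1/(1+e^{1.1607}) = 0.2385
P_3 = 1/(1+e^{1.5120}) = 0.1806
P_4 = 1/(1+e^{-0.2250}) = 0.5560
E[score] = 0.0743 + 0.2385 + 0.1806 + 0.5560 = 1.0495

1.050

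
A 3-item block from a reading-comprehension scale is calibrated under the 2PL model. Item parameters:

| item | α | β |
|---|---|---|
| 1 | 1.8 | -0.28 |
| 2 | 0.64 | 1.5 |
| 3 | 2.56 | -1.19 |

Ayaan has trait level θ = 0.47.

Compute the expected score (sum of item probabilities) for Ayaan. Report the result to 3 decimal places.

P(θ) = 1 / (1 + exp(−α(θ − β)))
P_1 = 1/(1+e^{-1.3500}) = 0.7941
P_2 = 1/(1+e^{0.6592}) = 0.3409
P_3 = 1/(1+e^{-4.2496}) = 0.9859
E[score] = 0.7941 + 0.3409 + 0.9859 = 2.1210

2.121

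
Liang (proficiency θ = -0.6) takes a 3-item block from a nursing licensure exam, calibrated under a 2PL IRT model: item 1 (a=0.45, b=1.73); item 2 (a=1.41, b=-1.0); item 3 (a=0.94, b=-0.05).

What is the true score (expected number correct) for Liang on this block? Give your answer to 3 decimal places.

1.270

P(θ) = 1 / (1 + exp(−a(θ − b)))
P_1 = 1/(1+e^{1.0485}) = 0.2595
P_2 = 1/(1+e^{-0.5640}) = 0.6374
P_3 = 1/(1+e^{0.5170}) = 0.3736
E[score] = 0.2595 + 0.6374 + 0.3736 = 1.2704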